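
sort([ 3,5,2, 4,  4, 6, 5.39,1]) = [1,2,3,4 , 4, 5 , 5.39 , 6 ] 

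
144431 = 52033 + 92398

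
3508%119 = 57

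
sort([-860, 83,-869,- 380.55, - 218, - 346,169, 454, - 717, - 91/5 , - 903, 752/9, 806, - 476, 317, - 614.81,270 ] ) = [ - 903, - 869, - 860,-717, -614.81, - 476, - 380.55, - 346, - 218, - 91/5, 83, 752/9, 169,270,  317, 454, 806 ] 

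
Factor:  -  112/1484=-4/53=-  2^2 * 53^(  -  1 )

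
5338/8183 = 5338/8183 = 0.65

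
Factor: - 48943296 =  - 2^6 *3^2 * 31^1 *2741^1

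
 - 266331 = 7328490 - 7594821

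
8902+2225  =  11127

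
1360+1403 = 2763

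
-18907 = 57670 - 76577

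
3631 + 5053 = 8684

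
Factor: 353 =353^1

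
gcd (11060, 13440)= 140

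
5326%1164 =670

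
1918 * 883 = 1693594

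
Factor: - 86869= - 86869^1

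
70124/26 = 35062/13  =  2697.08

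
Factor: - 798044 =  - 2^2*13^1*103^1 * 149^1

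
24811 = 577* 43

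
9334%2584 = 1582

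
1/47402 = 1/47402 = 0.00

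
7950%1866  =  486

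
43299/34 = 2547/2 = 1273.50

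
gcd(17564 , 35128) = 17564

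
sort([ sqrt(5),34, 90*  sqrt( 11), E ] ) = [ sqrt( 5),E, 34,90 * sqrt(11)] 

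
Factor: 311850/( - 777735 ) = - 330/823 =- 2^1*3^1*5^1*11^1*823^(-1)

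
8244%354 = 102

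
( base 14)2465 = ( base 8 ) 14331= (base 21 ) E8J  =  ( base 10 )6361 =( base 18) 11B7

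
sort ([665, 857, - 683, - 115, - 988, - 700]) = [ - 988, - 700, - 683, - 115,665,857] 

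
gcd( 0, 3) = 3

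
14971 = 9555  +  5416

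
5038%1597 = 247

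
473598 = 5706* 83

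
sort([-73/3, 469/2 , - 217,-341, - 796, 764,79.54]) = [ - 796, -341, - 217,  -  73/3,79.54, 469/2 , 764]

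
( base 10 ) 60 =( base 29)22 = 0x3c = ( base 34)1q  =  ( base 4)330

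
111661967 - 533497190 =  - 421835223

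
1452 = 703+749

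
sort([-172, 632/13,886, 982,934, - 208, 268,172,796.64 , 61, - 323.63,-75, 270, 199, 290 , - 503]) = [ - 503, - 323.63, - 208, - 172 ,  -  75, 632/13,61, 172, 199, 268, 270, 290, 796.64, 886,934, 982] 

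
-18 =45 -63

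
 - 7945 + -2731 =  - 10676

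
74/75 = 74/75 = 0.99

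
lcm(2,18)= 18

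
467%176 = 115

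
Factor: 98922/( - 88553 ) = -2^1*3^1*17^( - 1 )*5209^ (-1)*16487^1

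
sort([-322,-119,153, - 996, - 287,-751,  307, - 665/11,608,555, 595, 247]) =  [ - 996,-751, - 322, - 287, - 119,- 665/11, 153,247,307,555,595, 608]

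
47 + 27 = 74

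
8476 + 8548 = 17024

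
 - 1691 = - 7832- - 6141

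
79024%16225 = 14124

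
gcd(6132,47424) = 12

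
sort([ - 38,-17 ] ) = [ - 38, - 17]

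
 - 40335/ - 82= 491 + 73/82 = 491.89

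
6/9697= 6/9697 = 0.00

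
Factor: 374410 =2^1*5^1*37441^1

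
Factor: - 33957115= - 5^1*29^1*234187^1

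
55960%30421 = 25539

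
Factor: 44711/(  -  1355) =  - 5^( - 1) *271^(-1)*44711^1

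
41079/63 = 652 + 1/21 =652.05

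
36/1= 36 = 36.00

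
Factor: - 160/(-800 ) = 1/5= 5^( - 1)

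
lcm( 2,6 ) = 6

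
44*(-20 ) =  - 880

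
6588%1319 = 1312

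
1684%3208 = 1684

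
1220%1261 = 1220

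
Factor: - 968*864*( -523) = 437412096 = 2^8*3^3* 11^2*523^1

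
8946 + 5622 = 14568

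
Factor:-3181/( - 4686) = 2^( - 1)*3^(-1)*11^( - 1 )*71^(  -  1)*3181^1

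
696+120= 816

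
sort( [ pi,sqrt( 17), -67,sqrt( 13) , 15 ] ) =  [ - 67, pi,sqrt( 13), sqrt(17),15 ]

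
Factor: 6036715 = 5^1*1207343^1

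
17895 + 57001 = 74896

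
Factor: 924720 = 2^4*3^1 * 5^1*3853^1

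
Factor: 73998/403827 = 24666/134609 = 2^1 * 3^1 * 4111^1 * 134609^(-1 ) 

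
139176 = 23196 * 6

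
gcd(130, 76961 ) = 1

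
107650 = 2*53825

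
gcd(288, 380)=4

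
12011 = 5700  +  6311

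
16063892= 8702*1846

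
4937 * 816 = 4028592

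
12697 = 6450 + 6247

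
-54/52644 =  - 9/8774 = -0.00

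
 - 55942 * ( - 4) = 223768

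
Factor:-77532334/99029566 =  - 38766167/49514783 = -11^1*3524197^1*49514783^( - 1 )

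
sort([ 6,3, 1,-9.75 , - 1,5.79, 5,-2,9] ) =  [-9.75, - 2, -1,1,3,5, 5.79,6,9 ]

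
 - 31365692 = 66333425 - 97699117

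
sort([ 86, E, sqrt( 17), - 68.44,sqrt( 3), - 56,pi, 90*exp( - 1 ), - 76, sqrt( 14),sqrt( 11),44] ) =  [ - 76, - 68.44, - 56,sqrt(3 ),E, pi,sqrt(11) , sqrt( 14),sqrt(17), 90*exp(- 1 ), 44,86 ]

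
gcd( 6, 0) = 6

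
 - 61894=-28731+- 33163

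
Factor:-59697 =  - 3^4 * 11^1*67^1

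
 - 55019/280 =  -  197 + 141/280= -  196.50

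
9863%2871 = 1250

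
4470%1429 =183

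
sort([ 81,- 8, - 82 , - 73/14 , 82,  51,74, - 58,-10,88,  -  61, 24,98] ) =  [-82 , - 61, - 58, - 10,  -  8, - 73/14,24, 51, 74, 81,82,  88, 98]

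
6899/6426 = 1 + 473/6426 = 1.07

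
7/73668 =1/10524=0.00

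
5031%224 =103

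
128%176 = 128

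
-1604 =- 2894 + 1290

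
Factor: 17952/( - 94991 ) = -2^5*3^1*11^1*13^ ( - 1)*17^1*7307^( - 1 )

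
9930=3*3310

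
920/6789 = 920/6789 = 0.14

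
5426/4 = 2713/2  =  1356.50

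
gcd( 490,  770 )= 70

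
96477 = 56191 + 40286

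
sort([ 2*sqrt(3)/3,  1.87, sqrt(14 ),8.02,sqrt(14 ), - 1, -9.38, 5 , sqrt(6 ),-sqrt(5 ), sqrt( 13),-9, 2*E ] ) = [ - 9.38, - 9, - sqrt( 5 ) , - 1,2*sqrt(3 )/3 , 1.87 , sqrt ( 6),  sqrt( 13 ),sqrt(14 ) , sqrt (14),  5,2*E, 8.02] 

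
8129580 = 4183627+3945953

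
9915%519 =54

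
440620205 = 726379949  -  285759744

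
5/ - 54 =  - 1 + 49/54 = - 0.09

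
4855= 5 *971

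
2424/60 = 40 + 2/5 =40.40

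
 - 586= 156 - 742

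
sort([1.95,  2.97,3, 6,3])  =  [1.95,2.97, 3, 3, 6 ]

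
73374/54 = 12229/9 =1358.78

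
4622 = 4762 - 140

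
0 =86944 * 0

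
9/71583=3/23861 = 0.00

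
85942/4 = 42971/2 = 21485.50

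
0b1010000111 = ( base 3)212222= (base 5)10042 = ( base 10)647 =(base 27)nq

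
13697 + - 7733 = 5964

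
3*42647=127941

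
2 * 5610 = 11220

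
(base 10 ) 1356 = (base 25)246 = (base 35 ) 13q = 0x54C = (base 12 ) 950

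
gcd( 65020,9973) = 1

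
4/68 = 1/17 =0.06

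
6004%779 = 551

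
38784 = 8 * 4848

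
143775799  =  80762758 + 63013041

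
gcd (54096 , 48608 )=784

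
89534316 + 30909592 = 120443908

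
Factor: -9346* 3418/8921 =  - 2^2*11^ (-1)*811^( - 1)* 1709^1*4673^1 = - 31944628/8921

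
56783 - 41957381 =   -  41900598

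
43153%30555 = 12598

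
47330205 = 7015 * 6747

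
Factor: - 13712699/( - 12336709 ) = 7^1*13^1 * 19^1  *103^1*160217^(-1) = 178087/160217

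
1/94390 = 1/94390 = 0.00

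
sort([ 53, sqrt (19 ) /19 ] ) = [ sqrt( 19 )/19,53]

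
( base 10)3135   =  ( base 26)4GF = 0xC3F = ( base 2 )110000111111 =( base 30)3EF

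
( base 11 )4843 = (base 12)3803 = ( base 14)244b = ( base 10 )6339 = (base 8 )14303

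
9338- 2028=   7310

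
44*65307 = 2873508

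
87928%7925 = 753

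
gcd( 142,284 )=142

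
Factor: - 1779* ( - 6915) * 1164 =2^2* 3^3 * 5^1 * 97^1 * 461^1*593^1 = 14319277740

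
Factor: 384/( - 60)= -32/5 = - 2^5*5^ (  -  1 )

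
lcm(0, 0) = 0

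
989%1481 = 989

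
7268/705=10 + 218/705=10.31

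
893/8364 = 893/8364 = 0.11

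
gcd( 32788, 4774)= 14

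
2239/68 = 2239/68 = 32.93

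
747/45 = 16 + 3/5 = 16.60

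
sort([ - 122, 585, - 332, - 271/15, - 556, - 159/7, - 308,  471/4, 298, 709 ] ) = [ - 556, - 332,-308,  -  122, - 159/7,  -  271/15 , 471/4,  298, 585,  709 ] 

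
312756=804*389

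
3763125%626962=1353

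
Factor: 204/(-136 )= - 3/2=-2^ ( - 1)*3^1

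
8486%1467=1151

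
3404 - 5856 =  - 2452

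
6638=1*6638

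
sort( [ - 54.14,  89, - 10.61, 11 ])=[-54.14,-10.61,  11, 89] 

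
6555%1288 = 115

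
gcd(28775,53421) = 1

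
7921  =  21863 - 13942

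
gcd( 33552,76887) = 9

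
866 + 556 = 1422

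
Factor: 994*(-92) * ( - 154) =14082992  =  2^4*7^2 *11^1*23^1*71^1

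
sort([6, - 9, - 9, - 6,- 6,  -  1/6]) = [ - 9, - 9, - 6, - 6, - 1/6,6]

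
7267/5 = 7267/5 = 1453.40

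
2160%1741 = 419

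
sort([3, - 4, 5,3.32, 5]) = [  -  4,3, 3.32,5, 5] 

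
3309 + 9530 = 12839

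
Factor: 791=7^1*113^1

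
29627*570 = 16887390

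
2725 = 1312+1413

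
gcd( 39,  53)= 1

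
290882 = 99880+191002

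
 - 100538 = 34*( -2957) 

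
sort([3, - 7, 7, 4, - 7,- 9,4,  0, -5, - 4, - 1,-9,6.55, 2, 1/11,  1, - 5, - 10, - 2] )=[ - 10, - 9, - 9,-7, - 7, - 5, - 5, - 4,  -  2, - 1, 0, 1/11,1,2,  3,4, 4,6.55,  7 ]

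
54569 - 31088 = 23481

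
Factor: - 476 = -2^2*7^1*17^1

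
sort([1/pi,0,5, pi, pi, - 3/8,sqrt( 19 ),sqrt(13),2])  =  [ - 3/8, 0,1/pi,2,pi,pi,sqrt( 13 ),sqrt(19 ),5] 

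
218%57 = 47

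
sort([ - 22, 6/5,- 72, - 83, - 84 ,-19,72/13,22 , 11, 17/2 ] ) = [-84, - 83 , - 72,-22, - 19, 6/5, 72/13,17/2  ,  11,  22 ] 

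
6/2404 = 3/1202=0.00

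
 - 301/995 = -1 + 694/995  =  - 0.30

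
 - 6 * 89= - 534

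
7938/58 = 136 + 25/29 = 136.86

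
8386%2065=126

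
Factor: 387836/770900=5^( - 2)*13^( - 1 )*593^( -1)*96959^1 = 96959/192725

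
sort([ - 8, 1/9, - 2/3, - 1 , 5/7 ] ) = [ - 8, - 1, - 2/3,1/9, 5/7] 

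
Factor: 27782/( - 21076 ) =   -  2^( -1)*11^( - 1) * 29^1 = - 29/22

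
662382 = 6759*98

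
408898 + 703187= 1112085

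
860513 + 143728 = 1004241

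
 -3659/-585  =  3659/585 = 6.25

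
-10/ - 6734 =5/3367 =0.00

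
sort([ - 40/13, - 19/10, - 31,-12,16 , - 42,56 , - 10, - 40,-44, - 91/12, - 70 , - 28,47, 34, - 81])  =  [ - 81, - 70, - 44, - 42, - 40, - 31, - 28, - 12, - 10, - 91/12, - 40/13,-19/10,16,34, 47,56 ]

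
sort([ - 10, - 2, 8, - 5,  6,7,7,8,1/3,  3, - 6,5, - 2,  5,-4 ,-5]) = [ - 10, - 6, - 5, - 5, - 4, - 2, - 2,1/3 , 3,5, 5, 6, 7, 7,  8,8]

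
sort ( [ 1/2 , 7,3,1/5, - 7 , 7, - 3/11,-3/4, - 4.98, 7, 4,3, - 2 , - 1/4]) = [ - 7, - 4.98, - 2, - 3/4, - 3/11, - 1/4,1/5, 1/2 , 3 , 3, 4 , 7,7,7]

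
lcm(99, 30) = 990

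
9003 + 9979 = 18982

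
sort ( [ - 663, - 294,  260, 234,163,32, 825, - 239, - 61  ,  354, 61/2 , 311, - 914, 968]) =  [ - 914, - 663,-294, - 239 ,-61,61/2, 32,  163,234, 260, 311,  354,825, 968 ]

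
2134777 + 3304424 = 5439201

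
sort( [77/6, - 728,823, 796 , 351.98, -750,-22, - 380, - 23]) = [-750, - 728,-380 ,  -  23, - 22, 77/6,351.98,796, 823]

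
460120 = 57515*8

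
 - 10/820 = -1/82=- 0.01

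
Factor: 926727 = 3^1*107^1*2887^1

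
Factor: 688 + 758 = 1446 = 2^1*3^1 * 241^1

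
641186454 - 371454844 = 269731610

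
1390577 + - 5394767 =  - 4004190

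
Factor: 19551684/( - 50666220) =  - 3^( - 1 )*  5^( - 1) * 11^ (-1 )*19^1*29^1*2957^1*25589^( - 1) = - 1629307/4222185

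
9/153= 1/17 = 0.06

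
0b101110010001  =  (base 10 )2961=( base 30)38l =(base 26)49n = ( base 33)2no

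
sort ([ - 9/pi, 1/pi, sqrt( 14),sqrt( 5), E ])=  [- 9/pi, 1/pi,sqrt(5),  E,sqrt( 14) ]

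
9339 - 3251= 6088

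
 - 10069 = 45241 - 55310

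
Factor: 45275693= 45275693^1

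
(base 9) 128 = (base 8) 153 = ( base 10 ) 107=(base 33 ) 38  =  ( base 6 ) 255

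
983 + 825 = 1808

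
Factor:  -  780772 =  - 2^2*195193^1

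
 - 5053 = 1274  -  6327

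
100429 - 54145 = 46284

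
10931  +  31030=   41961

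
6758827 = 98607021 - 91848194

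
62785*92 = 5776220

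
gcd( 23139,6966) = 27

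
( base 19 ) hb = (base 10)334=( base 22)F4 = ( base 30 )B4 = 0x14E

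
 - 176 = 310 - 486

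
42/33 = 14/11 = 1.27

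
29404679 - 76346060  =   - 46941381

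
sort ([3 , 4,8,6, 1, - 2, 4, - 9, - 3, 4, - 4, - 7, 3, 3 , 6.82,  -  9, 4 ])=[ - 9, - 9,-7,  -  4, - 3,-2, 1,3,3, 3, 4, 4, 4,4, 6,6.82 , 8 ]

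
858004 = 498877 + 359127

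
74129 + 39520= 113649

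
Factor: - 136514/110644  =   - 343/278  =  -2^( -1 )*7^3*139^( - 1) 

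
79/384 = 79/384 = 0.21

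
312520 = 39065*8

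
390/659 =390/659 = 0.59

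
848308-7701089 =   -  6852781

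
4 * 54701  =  218804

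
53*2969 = 157357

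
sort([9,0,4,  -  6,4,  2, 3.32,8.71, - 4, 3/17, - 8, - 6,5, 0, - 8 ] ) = [ - 8 , - 8,-6 , - 6,  -  4, 0 , 0, 3/17,2, 3.32, 4,4, 5 , 8.71,9]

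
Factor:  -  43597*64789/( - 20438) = 2824606033/20438  =  2^( - 1)* 11^( - 1)*67^1*929^( -1)*967^1*43597^1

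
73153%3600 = 1153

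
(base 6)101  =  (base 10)37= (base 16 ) 25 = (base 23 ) 1E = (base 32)15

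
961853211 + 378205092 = 1340058303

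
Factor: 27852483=3^1 * 97^1*95713^1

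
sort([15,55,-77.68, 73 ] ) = [ - 77.68, 15,55,73]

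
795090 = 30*26503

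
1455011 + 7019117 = 8474128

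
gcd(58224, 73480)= 8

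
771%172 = 83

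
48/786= 8/131=0.06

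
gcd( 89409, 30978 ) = 3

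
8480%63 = 38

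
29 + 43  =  72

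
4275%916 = 611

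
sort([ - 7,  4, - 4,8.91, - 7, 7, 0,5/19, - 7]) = [-7, - 7,  -  7,  -  4,0, 5/19 , 4,7, 8.91]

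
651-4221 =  - 3570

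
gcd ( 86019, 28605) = 3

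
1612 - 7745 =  - 6133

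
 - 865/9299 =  - 865/9299= - 0.09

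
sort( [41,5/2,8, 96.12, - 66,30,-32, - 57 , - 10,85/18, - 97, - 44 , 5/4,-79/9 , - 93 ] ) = [ -97,-93,-66,-57,- 44, - 32, - 10, -79/9,5/4, 5/2, 85/18,8,  30,41, 96.12 ]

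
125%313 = 125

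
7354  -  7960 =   -  606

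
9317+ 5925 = 15242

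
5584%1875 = 1834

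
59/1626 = 59/1626 = 0.04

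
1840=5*368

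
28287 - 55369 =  - 27082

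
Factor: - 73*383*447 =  - 3^1*73^1*149^1*383^1  =  - 12497673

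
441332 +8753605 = 9194937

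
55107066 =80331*686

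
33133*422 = 13982126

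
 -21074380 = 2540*(-8297 ) 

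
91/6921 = 91/6921 = 0.01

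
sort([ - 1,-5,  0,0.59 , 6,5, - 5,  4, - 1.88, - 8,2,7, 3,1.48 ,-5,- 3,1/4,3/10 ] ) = [-8 ,-5 , - 5,-5,-3, - 1.88,-1, 0, 1/4, 3/10,0.59, 1.48,2 , 3,4,5, 6, 7]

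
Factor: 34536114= 2^1*3^2 * 79^1 * 149^1*163^1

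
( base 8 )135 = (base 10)93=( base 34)2p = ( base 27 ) 3C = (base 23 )41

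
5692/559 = 10+102/559= 10.18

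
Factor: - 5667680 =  - 2^5*5^1*35423^1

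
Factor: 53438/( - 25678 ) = -7^1 * 11^1*37^( -1 ) = -77/37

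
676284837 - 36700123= 639584714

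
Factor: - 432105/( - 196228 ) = 2^( - 2)*3^1*5^1*28807^1*49057^( - 1 ) 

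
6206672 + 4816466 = 11023138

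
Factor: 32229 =3^2*  3581^1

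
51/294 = 17/98 = 0.17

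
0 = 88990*0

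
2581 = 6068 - 3487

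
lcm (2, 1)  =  2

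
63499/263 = 63499/263=241.44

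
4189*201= 841989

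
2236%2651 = 2236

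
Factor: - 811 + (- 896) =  - 3^1*569^1 = - 1707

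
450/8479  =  450/8479 = 0.05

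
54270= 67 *810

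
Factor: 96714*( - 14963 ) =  - 2^1 * 3^5*13^1*199^1 * 1151^1 = - 1447131582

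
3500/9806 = 1750/4903= 0.36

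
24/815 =24/815 = 0.03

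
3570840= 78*45780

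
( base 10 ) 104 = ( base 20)54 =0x68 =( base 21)4k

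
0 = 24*0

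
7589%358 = 71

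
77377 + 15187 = 92564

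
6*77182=463092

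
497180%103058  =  84948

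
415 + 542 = 957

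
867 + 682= 1549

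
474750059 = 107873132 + 366876927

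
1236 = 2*618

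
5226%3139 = 2087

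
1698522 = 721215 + 977307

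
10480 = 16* 655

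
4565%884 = 145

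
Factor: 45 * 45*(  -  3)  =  -3^5*5^2 = - 6075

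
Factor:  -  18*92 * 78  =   - 2^4*3^3*13^1 * 23^1 = -129168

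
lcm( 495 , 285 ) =9405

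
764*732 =559248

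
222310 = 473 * 470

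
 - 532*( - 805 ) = 428260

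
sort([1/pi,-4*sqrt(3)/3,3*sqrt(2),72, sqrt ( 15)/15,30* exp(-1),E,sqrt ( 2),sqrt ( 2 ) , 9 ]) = [-4*sqrt (3)/3,sqrt(15)/15 , 1/pi, sqrt(2), sqrt(2),E, 3 *sqrt(2 ),9,30*exp( - 1 ),72 ] 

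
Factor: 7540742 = 2^1*11^1*342761^1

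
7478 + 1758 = 9236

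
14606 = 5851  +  8755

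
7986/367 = 7986/367 = 21.76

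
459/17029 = 459/17029= 0.03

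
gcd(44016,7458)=6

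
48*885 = 42480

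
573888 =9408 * 61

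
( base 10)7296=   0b1110010000000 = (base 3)101000020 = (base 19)1140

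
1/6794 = 1/6794 = 0.00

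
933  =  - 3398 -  -4331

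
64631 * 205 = 13249355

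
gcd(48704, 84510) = 2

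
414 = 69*6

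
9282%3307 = 2668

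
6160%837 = 301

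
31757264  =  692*45892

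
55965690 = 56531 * 990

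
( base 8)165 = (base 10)117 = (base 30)3R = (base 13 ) 90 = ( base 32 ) 3L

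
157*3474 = 545418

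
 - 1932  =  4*( - 483) 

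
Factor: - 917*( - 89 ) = 81613=7^1*89^1*131^1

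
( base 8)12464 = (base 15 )191d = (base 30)60S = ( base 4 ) 1110310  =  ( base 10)5428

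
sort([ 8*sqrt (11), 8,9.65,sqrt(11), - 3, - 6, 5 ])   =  [ - 6, - 3, sqrt (11 ), 5,8,9.65, 8*sqrt( 11 )] 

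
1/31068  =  1/31068 = 0.00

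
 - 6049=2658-8707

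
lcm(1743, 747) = 5229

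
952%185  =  27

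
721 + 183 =904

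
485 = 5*97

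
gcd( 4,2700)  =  4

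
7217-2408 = 4809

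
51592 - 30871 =20721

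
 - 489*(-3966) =1939374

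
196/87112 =49/21778 = 0.00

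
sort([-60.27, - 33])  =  [ - 60.27, - 33 ]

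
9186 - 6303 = 2883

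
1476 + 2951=4427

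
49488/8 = 6186 =6186.00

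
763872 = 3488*219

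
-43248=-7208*6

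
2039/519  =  3 + 482/519 = 3.93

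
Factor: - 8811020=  - 2^2 * 5^1*440551^1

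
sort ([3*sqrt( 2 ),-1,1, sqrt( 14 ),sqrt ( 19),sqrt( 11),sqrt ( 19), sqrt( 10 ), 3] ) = [-1, 1,3,  sqrt(10 ),sqrt(11 ),sqrt( 14),  3*sqrt (2), sqrt(19), sqrt( 19)]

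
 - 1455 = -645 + -810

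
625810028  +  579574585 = 1205384613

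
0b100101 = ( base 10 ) 37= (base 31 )16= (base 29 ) 18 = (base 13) 2b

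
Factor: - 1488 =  - 2^4*3^1* 31^1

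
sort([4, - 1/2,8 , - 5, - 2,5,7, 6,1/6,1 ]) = [ - 5, - 2 , - 1/2, 1/6,  1,4,5 , 6, 7,8 ]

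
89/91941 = 89/91941 = 0.00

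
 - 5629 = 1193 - 6822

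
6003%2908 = 187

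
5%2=1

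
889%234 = 187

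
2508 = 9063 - 6555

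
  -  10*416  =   - 4160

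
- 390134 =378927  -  769061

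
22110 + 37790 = 59900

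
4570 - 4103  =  467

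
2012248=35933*56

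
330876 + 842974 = 1173850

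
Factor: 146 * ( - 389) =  - 2^1*73^1*389^1 = -56794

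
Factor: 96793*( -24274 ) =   -  2^1 * 43^1*53^1*229^1*2251^1 = - 2349553282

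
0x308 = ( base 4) 30020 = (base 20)1ig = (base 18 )272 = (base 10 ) 776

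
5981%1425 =281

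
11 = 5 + 6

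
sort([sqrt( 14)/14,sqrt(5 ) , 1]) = [sqrt( 14) /14  ,  1, sqrt( 5)]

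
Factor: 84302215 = 5^1*97^1*173819^1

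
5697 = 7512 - 1815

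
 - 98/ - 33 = 2 + 32/33=2.97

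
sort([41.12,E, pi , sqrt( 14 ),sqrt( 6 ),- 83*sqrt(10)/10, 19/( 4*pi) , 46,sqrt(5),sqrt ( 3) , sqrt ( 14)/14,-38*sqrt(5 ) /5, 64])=[- 83*sqrt ( 10 )/10, - 38*sqrt( 5) /5, sqrt( 14)/14,  19/ (4*pi),sqrt (3),sqrt ( 5) , sqrt(6), E,pi, sqrt(14),41.12,46,64 ] 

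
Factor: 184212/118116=301/193 =7^1* 43^1*193^( - 1)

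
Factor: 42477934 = 2^1  *17^1*557^1*2243^1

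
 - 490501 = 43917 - 534418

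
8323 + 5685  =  14008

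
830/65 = 166/13 = 12.77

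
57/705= 19/235= 0.08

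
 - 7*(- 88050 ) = 616350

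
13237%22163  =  13237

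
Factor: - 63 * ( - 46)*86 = 2^2 * 3^2*7^1 * 23^1 * 43^1 = 249228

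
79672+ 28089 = 107761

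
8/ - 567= - 8/567 = -0.01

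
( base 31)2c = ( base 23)35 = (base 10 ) 74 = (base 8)112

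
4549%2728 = 1821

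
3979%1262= 193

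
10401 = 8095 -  - 2306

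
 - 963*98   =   - 94374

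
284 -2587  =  -2303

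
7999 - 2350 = 5649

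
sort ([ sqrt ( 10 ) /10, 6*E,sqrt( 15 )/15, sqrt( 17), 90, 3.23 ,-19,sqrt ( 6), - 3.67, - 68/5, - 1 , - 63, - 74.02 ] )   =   [ - 74.02, - 63, - 19,  -  68/5, - 3.67 ,- 1,sqrt( 15)/15, sqrt(10)/10,sqrt( 6),3.23 , sqrt( 17), 6*E,90 ]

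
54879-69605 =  - 14726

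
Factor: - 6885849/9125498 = -2^( - 1) * 3^1*17^( - 1) * 233^1  *239^ (-1)*1123^(  -  1)*9851^1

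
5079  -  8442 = -3363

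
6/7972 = 3/3986 = 0.00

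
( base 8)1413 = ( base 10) 779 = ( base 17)2BE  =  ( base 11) 649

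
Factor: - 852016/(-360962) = 2^3*7^( - 1 )* 11^1*19^( - 1 )*23^(-1) *47^1*59^ ( - 1)*  103^1 = 426008/180481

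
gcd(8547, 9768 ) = 1221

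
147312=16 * 9207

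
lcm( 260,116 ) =7540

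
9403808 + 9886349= 19290157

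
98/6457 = 98/6457  =  0.02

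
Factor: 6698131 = 11^1*643^1*947^1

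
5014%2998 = 2016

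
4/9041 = 4/9041 = 0.00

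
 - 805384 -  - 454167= - 351217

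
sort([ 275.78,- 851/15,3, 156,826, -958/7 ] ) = [-958/7, - 851/15, 3,156, 275.78 , 826]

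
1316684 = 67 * 19652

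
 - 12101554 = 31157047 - 43258601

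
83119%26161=4636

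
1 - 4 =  - 3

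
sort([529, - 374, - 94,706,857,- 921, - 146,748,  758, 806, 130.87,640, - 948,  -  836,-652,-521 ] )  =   [ - 948, - 921, - 836,- 652 , - 521,- 374,-146,- 94,130.87,529,640,706,748,758, 806,  857] 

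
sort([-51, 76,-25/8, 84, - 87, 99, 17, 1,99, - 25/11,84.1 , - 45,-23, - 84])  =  [- 87, - 84,-51, - 45,-23, - 25/8, - 25/11,1, 17,76 , 84, 84.1, 99,  99]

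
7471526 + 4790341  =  12261867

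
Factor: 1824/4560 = 2/5 = 2^1*5^( - 1 ) 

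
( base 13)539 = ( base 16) 37D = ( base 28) 13p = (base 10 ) 893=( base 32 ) RT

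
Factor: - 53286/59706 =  - 3^( - 1 ) * 31^( - 1)*83^1 = - 83/93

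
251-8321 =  - 8070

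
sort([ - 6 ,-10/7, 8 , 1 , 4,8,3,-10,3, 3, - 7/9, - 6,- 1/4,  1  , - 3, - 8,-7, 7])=[ - 10, - 8, - 7 , - 6, - 6, - 3, - 10/7, - 7/9, - 1/4, 1, 1 , 3,3, 3,4,7,8, 8 ]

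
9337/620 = 15 + 37/620 = 15.06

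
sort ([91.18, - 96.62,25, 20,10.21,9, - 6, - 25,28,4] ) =[ - 96.62,-25, - 6,4,9, 10.21, 20,  25 , 28, 91.18] 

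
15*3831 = 57465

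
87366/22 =43683/11 = 3971.18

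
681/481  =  1 + 200/481 = 1.42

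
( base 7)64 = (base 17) 2C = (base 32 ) 1E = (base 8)56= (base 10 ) 46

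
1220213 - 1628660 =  - 408447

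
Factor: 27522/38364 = 2^( - 1 )*3^1*11^1*23^(  -  1) = 33/46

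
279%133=13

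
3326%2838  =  488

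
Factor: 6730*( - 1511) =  - 2^1*5^1*673^1*1511^1 = -10169030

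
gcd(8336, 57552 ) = 16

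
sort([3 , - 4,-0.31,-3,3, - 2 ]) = [ -4, - 3, -2,  -  0.31,3, 3 ]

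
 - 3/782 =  - 1 + 779/782  =  - 0.00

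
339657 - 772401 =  - 432744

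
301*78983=23773883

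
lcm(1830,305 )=1830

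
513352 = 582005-68653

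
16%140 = 16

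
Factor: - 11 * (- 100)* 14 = 2^3 * 5^2*7^1*11^1 = 15400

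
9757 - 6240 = 3517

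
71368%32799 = 5770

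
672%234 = 204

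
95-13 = 82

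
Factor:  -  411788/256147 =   -  2^2*13^1*7919^1 * 256147^(-1)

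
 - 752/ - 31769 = 752/31769 = 0.02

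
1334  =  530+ 804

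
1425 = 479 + 946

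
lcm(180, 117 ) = 2340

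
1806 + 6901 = 8707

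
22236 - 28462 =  - 6226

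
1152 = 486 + 666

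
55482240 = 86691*640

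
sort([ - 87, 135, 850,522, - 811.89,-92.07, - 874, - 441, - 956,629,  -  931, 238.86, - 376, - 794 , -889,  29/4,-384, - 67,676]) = [-956, - 931, - 889,-874, - 811.89, - 794, - 441,-384, - 376,-92.07, - 87, - 67,29/4, 135 , 238.86,522, 629  ,  676 , 850 ] 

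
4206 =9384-5178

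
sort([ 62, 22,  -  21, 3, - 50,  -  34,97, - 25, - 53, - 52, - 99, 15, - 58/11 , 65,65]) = [ - 99, -53, - 52,  -  50,  -  34, - 25, - 21, - 58/11,3,15 , 22, 62,65,65,  97 ]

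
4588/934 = 2294/467  =  4.91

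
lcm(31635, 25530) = 1455210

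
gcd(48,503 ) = 1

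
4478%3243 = 1235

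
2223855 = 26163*85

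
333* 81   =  26973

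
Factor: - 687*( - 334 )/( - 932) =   -  2^(  -  1)*3^1*167^1* 229^1  *  233^( - 1 ) = - 114729/466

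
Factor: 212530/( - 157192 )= - 2^( - 2 )*5^1 *7^( - 2)*53^1 = -265/196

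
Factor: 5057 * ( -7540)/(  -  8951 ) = 2^2*5^1*13^2*29^1*389^1*8951^(  -  1) = 38129780/8951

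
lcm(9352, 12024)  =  84168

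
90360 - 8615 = 81745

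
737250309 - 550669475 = 186580834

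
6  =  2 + 4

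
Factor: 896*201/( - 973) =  - 25728/139 =- 2^7 * 3^1* 67^1*139^( - 1 )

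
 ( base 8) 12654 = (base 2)1010110101100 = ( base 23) AB5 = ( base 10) 5548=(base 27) 7gd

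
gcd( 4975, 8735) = 5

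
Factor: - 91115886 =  - 2^1*3^1*17^1*89^1 *10037^1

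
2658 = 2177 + 481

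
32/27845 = 32/27845 = 0.00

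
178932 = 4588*39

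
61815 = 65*951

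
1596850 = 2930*545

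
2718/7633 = 2718/7633=0.36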